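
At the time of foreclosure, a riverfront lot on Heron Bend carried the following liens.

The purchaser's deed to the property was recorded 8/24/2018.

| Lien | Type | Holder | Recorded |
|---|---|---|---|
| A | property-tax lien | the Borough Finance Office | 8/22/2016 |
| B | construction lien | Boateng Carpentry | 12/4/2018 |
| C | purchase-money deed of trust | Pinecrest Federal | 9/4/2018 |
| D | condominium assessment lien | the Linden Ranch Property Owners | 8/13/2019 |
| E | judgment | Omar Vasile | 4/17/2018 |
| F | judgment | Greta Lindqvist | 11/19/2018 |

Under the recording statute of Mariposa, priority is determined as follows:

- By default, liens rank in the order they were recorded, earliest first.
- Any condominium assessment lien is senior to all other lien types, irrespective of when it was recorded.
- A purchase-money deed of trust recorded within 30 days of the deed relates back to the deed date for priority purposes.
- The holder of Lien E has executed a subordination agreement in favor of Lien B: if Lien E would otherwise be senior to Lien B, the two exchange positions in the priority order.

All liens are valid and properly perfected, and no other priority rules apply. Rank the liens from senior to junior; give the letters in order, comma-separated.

D, A, B, C, F, E

Adjusting effective dates: C relates back to the deed date 8/24/2018.
D, as a condominium assessment lien, has superpriority and ranks first.
Among the remaining liens, by effective date: A (8/22/2016), E (4/17/2018), C (8/24/2018), F (11/19/2018), B (12/4/2018).
E is senior to B before the subordination, so the two trade places.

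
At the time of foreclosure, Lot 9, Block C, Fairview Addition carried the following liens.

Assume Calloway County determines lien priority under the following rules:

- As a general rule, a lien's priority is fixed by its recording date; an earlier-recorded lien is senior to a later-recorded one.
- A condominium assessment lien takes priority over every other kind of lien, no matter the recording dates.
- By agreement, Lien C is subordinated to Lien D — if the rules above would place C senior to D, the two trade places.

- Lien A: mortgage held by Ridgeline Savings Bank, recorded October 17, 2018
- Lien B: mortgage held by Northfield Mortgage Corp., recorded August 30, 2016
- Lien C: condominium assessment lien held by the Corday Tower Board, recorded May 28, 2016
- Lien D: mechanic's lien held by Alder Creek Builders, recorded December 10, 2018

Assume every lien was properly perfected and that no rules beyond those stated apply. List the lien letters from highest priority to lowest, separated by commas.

As a condominium assessment lien, C is senior to every other lien.
Ordering the rest by effective date: B (August 30, 2016), A (October 17, 2018), D (December 10, 2018).
The subordination applies — C was senior to D — so C and D swap.

D, B, A, C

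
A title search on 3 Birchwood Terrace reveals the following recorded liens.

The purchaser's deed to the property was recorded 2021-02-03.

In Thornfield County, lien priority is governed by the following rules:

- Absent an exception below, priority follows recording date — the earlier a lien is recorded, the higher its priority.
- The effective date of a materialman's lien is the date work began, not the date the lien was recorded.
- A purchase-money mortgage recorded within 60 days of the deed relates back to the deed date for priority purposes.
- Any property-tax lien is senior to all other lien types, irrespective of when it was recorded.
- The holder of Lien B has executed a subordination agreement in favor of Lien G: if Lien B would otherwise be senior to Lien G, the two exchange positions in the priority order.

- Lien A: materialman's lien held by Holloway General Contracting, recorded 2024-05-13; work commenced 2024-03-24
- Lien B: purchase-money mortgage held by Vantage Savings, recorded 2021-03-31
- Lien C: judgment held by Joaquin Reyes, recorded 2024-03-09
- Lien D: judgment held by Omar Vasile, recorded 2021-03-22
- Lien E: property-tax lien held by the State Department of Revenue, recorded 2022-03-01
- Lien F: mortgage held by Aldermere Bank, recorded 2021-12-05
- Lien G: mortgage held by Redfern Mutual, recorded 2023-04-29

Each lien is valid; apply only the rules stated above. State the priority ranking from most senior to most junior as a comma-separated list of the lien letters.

Adjusting effective dates: A's effective date is 2024-03-24, when work began; B relates back to the deed date 2021-02-03.
E is a property-tax lien and takes priority over every other lien.
Among the remaining liens, by effective date: B (2021-02-03), D (2021-03-22), F (2021-12-05), G (2023-04-29), C (2024-03-09), A (2024-03-24).
B would otherwise be senior to G, so under the subordination agreement B and G exchange positions.

E, G, D, F, B, C, A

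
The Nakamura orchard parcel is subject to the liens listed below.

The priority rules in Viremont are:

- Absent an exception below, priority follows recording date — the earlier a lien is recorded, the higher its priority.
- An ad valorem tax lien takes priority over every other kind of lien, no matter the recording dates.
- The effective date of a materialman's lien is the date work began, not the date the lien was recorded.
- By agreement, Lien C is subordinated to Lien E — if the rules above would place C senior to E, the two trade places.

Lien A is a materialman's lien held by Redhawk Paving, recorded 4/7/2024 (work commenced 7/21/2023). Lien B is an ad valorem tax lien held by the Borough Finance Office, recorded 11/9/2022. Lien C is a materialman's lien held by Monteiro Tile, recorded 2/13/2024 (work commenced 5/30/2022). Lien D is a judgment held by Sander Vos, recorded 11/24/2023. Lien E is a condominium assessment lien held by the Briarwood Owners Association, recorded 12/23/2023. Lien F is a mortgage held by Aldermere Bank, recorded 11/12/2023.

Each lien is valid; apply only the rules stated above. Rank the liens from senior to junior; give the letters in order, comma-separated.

B, E, A, F, D, C

Adjusting effective dates: A's effective date is 7/21/2023, when work began; C's effective date is 5/30/2022, when work began.
B is an ad valorem tax lien and takes priority over every other lien.
Remaining liens by effective date: C (5/30/2022), A (7/21/2023), F (11/12/2023), D (11/24/2023), E (12/23/2023).
The subordination applies — C was senior to E — so C and E swap.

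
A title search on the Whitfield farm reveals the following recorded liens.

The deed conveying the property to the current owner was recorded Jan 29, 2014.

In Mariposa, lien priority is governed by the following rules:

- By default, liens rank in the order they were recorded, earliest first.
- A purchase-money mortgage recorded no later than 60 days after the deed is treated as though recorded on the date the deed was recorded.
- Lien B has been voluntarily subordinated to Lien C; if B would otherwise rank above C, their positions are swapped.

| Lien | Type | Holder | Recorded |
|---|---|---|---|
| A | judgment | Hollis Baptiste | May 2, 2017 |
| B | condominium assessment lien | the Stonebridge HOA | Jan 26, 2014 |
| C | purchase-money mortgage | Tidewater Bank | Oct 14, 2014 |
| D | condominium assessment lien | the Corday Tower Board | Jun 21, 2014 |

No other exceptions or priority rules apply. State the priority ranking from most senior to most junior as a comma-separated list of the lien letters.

Adjusting effective dates: C was recorded 258 days after the deed — beyond 60 days — so no relation-back applies.
By effective date, earliest first: B (Jan 26, 2014), D (Jun 21, 2014), C (Oct 14, 2014), A (May 2, 2017).
Because B would otherwise rank above C, the subordination swaps them.

C, D, B, A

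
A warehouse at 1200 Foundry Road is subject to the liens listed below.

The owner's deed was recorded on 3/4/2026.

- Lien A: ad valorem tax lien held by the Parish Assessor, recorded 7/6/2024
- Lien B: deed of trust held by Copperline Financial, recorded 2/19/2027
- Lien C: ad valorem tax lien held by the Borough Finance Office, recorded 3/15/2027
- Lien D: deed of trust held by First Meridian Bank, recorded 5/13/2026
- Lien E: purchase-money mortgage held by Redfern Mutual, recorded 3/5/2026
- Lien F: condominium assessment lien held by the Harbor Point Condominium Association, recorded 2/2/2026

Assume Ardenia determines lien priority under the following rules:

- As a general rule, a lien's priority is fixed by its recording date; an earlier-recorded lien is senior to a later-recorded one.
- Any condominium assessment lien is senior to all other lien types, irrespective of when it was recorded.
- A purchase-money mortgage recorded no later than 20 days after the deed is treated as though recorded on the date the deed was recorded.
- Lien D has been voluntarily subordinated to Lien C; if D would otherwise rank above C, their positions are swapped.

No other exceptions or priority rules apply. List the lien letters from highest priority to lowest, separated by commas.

Effective dates: E relates back to the deed date 3/4/2026.
F is a condominium assessment lien, so it outranks all other liens regardless of date.
Ordering the rest by effective date: A (7/6/2024), E (3/4/2026), D (5/13/2026), B (2/19/2027), C (3/15/2027).
D is senior to C before the subordination, so the two trade places.

F, A, E, C, B, D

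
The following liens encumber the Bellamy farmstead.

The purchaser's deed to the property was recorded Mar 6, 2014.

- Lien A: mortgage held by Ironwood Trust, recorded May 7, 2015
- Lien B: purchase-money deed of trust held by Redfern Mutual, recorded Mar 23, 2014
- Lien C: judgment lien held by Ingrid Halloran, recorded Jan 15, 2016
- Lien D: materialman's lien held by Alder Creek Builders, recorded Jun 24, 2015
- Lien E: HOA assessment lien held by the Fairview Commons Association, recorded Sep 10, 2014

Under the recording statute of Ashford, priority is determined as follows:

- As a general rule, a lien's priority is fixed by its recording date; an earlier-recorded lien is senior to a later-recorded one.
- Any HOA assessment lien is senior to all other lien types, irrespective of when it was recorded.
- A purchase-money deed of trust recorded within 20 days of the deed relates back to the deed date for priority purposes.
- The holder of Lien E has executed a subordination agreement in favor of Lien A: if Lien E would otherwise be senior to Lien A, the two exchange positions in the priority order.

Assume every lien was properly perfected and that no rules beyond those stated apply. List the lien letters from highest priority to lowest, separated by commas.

A, B, E, D, C

Effective dates after the stated exceptions: B relates back to the deed date Mar 6, 2014.
E is an HOA assessment lien and takes priority over every other lien.
Remaining liens by effective date: B (Mar 6, 2014), A (May 7, 2015), D (Jun 24, 2015), C (Jan 15, 2016).
Because E would otherwise rank above A, the subordination swaps them.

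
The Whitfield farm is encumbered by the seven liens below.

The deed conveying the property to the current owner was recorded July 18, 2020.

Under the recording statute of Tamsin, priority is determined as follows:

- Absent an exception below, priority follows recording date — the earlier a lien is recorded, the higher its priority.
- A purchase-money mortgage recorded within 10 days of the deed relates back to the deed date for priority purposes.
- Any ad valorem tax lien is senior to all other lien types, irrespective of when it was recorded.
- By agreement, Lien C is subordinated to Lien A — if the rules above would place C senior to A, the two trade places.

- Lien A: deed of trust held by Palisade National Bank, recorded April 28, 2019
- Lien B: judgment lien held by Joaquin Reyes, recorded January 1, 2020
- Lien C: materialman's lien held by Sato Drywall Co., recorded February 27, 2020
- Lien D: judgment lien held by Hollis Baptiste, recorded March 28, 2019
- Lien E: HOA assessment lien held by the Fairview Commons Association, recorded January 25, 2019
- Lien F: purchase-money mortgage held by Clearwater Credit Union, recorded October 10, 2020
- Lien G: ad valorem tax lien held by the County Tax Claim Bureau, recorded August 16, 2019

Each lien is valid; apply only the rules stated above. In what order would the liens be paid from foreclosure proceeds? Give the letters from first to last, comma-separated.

G, E, D, A, B, C, F

First, effective dates: F was recorded 84 days after the deed — beyond 10 days — so no relation-back applies.
G, as an ad valorem tax lien, has superpriority and ranks first.
Ordering the rest by effective date: E (January 25, 2019), D (March 28, 2019), A (April 28, 2019), B (January 1, 2020), C (February 27, 2020), F (October 10, 2020).
Since C is not senior to A, the subordination leaves the order unchanged.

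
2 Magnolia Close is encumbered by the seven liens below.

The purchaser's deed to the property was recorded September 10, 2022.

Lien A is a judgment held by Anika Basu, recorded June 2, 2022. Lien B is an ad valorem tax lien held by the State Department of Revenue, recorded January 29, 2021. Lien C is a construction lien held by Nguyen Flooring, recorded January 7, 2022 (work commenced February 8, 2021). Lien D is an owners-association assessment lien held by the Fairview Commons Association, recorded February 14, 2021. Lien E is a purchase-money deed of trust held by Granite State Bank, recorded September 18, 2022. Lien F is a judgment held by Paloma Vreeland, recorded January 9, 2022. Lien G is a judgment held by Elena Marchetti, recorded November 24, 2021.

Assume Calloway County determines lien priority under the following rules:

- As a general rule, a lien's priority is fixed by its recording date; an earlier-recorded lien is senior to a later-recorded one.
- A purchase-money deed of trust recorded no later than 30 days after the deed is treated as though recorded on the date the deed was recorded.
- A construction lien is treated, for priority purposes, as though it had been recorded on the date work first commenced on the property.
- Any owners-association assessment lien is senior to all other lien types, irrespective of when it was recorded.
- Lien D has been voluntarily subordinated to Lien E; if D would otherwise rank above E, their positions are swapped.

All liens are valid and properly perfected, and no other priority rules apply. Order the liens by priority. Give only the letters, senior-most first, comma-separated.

E, B, C, G, F, A, D

Effective dates: C relates back to February 8, 2021 (work commenced); E relates back to the deed date September 10, 2022.
D is an owners-association assessment lien and takes priority over every other lien.
Remaining liens by effective date: B (January 29, 2021), C (February 8, 2021), G (November 24, 2021), F (January 9, 2022), A (June 2, 2022), E (September 10, 2022).
Because D would otherwise rank above E, the subordination swaps them.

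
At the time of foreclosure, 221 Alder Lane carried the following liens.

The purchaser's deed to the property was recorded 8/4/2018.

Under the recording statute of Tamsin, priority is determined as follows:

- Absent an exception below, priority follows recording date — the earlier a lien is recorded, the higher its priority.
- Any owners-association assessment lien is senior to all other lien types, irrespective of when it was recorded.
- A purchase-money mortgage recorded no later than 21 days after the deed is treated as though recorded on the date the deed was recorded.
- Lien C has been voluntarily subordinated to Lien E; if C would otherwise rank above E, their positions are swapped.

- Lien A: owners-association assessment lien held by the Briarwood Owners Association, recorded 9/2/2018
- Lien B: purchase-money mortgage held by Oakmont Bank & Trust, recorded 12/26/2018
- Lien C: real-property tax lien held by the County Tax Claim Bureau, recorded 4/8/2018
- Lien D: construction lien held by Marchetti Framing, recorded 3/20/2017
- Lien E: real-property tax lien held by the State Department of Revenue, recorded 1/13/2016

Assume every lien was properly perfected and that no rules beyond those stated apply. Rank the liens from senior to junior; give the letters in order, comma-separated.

A, E, D, C, B

First, effective dates: B was recorded 144 days after the deed, outside the 21-day window, so it keeps its recording date.
A, as an owners-association assessment lien, has superpriority and ranks first.
Remaining liens by effective date: E (1/13/2016), D (3/20/2017), C (4/8/2018), B (12/26/2018).
C is already junior to E, so the subordination agreement changes nothing.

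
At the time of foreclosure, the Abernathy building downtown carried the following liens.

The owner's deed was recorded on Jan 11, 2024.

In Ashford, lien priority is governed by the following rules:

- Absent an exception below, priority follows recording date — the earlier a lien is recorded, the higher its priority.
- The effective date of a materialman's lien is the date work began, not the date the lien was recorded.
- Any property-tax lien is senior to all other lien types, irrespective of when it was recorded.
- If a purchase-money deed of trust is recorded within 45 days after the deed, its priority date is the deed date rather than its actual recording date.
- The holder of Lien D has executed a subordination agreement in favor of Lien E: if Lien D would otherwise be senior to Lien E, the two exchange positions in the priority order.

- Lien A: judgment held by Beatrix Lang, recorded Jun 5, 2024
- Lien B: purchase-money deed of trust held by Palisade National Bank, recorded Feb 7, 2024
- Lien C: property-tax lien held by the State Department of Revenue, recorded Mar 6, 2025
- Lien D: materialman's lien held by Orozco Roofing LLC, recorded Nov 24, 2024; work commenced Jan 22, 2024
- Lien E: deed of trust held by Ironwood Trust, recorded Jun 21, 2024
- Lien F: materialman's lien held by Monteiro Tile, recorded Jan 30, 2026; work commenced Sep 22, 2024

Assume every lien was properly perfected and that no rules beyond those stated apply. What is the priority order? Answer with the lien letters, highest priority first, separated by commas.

C, B, E, A, D, F

Effective dates after the stated exceptions: B relates back to the deed date Jan 11, 2024; D's effective date is Jan 22, 2024, when work began; F is treated as recorded Sep 22, 2024, the work-commencement date.
As a property-tax lien, C is senior to every other lien.
The other liens, earliest effective date first: B (Jan 11, 2024), D (Jan 22, 2024), A (Jun 5, 2024), E (Jun 21, 2024), F (Sep 22, 2024).
D would otherwise be senior to E, so under the subordination agreement D and E exchange positions.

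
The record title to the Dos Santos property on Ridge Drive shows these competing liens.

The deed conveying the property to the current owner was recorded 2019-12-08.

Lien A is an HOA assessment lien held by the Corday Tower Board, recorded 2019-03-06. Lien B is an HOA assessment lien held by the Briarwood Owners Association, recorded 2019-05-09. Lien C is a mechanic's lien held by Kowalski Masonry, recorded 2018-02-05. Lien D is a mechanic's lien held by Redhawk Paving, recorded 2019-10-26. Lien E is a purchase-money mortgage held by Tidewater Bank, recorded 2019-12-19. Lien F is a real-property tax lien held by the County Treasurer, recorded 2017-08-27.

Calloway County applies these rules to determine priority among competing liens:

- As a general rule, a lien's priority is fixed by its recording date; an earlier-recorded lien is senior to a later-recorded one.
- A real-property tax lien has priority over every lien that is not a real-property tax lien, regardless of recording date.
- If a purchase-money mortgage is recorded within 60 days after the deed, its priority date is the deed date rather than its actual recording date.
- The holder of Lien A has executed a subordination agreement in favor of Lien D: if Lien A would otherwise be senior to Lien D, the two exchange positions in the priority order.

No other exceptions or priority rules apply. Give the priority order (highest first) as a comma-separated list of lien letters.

First, effective dates: E was recorded within the 60-day window, so its effective date is the deed date 2019-12-08.
F is a real-property tax lien and takes priority over every other lien.
The other liens, earliest effective date first: C (2018-02-05), A (2019-03-06), B (2019-05-09), D (2019-10-26), E (2019-12-08).
A would otherwise be senior to D, so under the subordination agreement A and D exchange positions.

F, C, D, B, A, E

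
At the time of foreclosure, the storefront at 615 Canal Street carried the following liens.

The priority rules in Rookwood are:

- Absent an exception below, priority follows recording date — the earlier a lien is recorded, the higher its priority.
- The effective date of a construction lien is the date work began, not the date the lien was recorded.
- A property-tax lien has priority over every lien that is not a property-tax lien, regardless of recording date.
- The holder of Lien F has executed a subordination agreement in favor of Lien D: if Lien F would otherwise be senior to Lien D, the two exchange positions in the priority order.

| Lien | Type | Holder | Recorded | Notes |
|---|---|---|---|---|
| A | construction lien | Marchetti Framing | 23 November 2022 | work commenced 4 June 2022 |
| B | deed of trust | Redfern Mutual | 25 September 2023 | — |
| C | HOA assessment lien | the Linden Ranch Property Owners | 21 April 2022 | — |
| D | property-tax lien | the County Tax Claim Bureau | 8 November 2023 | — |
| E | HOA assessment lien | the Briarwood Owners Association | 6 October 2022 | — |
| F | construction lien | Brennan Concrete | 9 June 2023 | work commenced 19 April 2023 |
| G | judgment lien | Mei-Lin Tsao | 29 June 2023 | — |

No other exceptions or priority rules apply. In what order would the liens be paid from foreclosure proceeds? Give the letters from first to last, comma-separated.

D, C, A, E, F, G, B

Effective dates after the stated exceptions: A is treated as recorded 4 June 2022, the work-commencement date; F is treated as recorded 19 April 2023, the work-commencement date.
D is a property-tax lien, so it outranks all other liens regardless of date.
Remaining liens by effective date: C (21 April 2022), A (4 June 2022), E (6 October 2022), F (19 April 2023), G (29 June 2023), B (25 September 2023).
F already ranks below D; the subordination has no effect.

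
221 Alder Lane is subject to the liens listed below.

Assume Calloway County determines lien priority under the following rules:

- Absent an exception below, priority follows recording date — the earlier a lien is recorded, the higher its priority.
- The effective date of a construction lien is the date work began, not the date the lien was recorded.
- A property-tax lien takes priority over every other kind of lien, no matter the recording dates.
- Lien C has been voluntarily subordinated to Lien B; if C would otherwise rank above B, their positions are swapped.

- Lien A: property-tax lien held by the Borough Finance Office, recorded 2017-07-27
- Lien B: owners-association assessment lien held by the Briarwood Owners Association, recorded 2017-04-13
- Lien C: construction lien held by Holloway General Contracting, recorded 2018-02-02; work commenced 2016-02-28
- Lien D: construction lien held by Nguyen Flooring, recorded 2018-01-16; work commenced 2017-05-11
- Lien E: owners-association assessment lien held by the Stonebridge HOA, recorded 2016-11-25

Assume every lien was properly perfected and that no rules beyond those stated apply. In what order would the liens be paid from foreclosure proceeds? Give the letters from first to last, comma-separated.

A, B, E, C, D

First, effective dates: C's effective date is 2016-02-28, when work began; D is treated as recorded 2017-05-11, the work-commencement date.
As a property-tax lien, A is senior to every other lien.
Among the remaining liens, by effective date: C (2016-02-28), E (2016-11-25), B (2017-04-13), D (2017-05-11).
The subordination applies — C was senior to B — so C and B swap.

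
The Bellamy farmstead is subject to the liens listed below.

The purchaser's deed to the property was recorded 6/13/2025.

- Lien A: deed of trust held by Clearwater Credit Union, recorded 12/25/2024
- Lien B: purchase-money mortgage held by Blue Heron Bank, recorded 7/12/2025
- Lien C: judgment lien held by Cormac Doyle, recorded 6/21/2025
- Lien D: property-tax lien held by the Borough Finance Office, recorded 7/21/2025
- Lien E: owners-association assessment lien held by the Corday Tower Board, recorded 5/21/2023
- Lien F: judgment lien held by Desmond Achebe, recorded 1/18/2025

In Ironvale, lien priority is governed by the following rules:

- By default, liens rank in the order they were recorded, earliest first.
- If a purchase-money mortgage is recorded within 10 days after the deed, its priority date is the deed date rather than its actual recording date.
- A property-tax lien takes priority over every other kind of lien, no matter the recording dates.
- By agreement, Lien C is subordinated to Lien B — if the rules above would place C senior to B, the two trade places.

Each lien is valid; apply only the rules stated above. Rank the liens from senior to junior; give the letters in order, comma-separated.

D, E, A, F, B, C

Effective dates: B missed the 10-day window (29 days after the deed), so its recording date stands.
D is a property-tax lien, so it outranks all other liens regardless of date.
Remaining liens by effective date: E (5/21/2023), A (12/25/2024), F (1/18/2025), C (6/21/2025), B (7/12/2025).
The subordination applies — C was senior to B — so C and B swap.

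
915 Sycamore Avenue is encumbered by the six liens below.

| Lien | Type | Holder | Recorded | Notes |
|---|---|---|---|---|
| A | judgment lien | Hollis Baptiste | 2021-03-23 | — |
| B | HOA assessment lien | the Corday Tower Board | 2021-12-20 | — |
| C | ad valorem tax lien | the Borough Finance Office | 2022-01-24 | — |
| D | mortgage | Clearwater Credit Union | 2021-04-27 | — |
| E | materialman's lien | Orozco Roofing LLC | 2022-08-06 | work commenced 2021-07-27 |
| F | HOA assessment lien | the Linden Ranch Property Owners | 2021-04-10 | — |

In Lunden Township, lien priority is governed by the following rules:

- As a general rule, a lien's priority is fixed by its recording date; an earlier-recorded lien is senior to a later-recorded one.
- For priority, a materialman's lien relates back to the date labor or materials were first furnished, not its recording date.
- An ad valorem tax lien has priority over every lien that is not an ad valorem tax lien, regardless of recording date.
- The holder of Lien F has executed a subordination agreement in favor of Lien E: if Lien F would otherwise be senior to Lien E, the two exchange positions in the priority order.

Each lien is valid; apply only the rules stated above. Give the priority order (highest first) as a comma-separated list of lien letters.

C, A, E, D, F, B

Adjusting effective dates: E is treated as recorded 2021-07-27, the work-commencement date.
C, as an ad valorem tax lien, has superpriority and ranks first.
Ordering the rest by effective date: A (2021-03-23), F (2021-04-10), D (2021-04-27), E (2021-07-27), B (2021-12-20).
F would otherwise be senior to E, so under the subordination agreement F and E exchange positions.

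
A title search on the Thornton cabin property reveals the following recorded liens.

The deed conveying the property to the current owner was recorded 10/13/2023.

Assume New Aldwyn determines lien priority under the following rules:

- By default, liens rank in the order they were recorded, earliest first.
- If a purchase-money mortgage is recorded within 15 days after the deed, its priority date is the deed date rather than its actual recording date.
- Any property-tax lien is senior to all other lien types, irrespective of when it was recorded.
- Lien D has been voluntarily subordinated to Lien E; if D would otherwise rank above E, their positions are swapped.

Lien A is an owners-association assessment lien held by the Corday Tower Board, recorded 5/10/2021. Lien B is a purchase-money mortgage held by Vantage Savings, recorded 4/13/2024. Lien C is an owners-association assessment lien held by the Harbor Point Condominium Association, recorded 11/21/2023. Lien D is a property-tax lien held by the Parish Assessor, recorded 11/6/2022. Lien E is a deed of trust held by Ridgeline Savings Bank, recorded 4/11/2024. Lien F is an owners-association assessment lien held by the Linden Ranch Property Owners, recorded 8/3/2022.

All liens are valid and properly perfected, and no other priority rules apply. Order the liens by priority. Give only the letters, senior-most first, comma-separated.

E, A, F, C, D, B

Effective dates: B was recorded 183 days after the deed, outside the 15-day window, so it keeps its recording date.
As a property-tax lien, D is senior to every other lien.
Ordering the rest by effective date: A (5/10/2021), F (8/3/2022), C (11/21/2023), E (4/11/2024), B (4/13/2024).
D is senior to E before the subordination, so the two trade places.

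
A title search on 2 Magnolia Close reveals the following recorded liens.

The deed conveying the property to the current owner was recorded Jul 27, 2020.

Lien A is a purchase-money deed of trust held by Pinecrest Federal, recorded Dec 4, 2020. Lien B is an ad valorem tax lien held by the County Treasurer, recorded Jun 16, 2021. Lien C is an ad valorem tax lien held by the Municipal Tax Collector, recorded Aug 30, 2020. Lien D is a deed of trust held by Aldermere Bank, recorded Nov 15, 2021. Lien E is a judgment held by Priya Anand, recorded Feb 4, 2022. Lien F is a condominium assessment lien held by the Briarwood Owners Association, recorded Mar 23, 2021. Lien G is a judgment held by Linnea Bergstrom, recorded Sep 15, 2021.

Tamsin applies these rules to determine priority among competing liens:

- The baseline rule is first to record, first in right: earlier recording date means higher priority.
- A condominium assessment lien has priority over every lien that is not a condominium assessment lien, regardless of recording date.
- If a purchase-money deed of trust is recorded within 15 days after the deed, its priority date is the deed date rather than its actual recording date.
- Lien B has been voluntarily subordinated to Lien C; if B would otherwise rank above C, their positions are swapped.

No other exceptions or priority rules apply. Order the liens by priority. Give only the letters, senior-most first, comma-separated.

Adjusting effective dates: A was recorded 130 days after the deed — beyond 15 days — so no relation-back applies.
F is a condominium assessment lien and takes priority over every other lien.
Ordering the rest by effective date: C (Aug 30, 2020), A (Dec 4, 2020), B (Jun 16, 2021), G (Sep 15, 2021), D (Nov 15, 2021), E (Feb 4, 2022).
B is already junior to C, so the subordination agreement changes nothing.

F, C, A, B, G, D, E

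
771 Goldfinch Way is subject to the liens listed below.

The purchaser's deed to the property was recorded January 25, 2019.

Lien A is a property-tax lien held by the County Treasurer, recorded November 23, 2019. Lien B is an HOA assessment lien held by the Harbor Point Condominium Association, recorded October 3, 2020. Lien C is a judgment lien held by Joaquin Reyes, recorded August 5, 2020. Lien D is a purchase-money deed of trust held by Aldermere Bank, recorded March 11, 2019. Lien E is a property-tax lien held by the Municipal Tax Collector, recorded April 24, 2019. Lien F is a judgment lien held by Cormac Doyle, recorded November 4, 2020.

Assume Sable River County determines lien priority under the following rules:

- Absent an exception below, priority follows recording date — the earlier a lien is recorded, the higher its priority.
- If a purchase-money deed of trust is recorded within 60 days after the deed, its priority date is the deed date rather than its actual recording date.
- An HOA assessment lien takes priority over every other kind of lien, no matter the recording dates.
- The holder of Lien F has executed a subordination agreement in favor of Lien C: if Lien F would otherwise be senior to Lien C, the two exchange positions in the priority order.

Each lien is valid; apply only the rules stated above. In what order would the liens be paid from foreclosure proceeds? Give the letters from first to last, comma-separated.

B, D, E, A, C, F

First, effective dates: D's effective date is the deed date, January 25, 2019.
B is an HOA assessment lien and takes priority over every other lien.
Among the remaining liens, by effective date: D (January 25, 2019), E (April 24, 2019), A (November 23, 2019), C (August 5, 2020), F (November 4, 2020).
Since F is not senior to C, the subordination leaves the order unchanged.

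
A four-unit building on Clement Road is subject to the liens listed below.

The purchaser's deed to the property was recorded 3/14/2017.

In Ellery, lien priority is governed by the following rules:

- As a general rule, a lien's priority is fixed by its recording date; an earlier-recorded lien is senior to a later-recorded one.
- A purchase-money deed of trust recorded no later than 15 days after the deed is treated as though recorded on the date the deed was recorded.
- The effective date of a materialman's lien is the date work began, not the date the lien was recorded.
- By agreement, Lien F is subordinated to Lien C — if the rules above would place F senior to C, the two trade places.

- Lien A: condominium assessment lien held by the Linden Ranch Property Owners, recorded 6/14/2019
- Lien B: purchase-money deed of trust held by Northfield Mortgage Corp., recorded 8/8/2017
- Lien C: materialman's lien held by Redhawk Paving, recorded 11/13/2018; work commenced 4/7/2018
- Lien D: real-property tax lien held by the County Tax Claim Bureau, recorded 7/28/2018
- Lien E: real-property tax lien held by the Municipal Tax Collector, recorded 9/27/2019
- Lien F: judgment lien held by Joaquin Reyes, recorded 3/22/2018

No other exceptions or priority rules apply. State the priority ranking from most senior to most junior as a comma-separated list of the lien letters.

B, C, F, D, A, E

Effective dates: B was recorded 147 days after the deed, outside the 15-day window, so it keeps its recording date; C relates back to 4/7/2018 (work commenced).
Ordering by effective date: B (8/8/2017), F (3/22/2018), C (4/7/2018), D (7/28/2018), A (6/14/2019), E (9/27/2019).
F is senior to C before the subordination, so the two trade places.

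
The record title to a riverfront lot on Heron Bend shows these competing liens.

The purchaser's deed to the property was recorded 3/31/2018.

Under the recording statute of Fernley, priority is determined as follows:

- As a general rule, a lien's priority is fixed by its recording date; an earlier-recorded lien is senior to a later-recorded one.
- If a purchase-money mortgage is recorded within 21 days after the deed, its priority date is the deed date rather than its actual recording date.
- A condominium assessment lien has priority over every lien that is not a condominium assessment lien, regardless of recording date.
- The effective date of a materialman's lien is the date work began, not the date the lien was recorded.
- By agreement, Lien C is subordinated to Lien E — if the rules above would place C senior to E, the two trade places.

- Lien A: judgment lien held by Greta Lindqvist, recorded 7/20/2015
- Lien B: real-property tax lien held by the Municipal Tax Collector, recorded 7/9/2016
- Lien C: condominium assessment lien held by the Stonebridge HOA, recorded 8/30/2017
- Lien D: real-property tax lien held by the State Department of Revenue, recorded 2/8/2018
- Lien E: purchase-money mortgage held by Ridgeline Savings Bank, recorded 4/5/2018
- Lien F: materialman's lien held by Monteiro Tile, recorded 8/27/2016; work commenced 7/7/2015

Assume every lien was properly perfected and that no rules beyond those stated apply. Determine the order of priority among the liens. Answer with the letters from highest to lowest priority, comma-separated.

Adjusting effective dates: E's effective date is the deed date, 3/31/2018; F relates back to 7/7/2015 (work commenced).
C is a condominium assessment lien and takes priority over every other lien.
Among the remaining liens, by effective date: F (7/7/2015), A (7/20/2015), B (7/9/2016), D (2/8/2018), E (3/31/2018).
Because C would otherwise rank above E, the subordination swaps them.

E, F, A, B, D, C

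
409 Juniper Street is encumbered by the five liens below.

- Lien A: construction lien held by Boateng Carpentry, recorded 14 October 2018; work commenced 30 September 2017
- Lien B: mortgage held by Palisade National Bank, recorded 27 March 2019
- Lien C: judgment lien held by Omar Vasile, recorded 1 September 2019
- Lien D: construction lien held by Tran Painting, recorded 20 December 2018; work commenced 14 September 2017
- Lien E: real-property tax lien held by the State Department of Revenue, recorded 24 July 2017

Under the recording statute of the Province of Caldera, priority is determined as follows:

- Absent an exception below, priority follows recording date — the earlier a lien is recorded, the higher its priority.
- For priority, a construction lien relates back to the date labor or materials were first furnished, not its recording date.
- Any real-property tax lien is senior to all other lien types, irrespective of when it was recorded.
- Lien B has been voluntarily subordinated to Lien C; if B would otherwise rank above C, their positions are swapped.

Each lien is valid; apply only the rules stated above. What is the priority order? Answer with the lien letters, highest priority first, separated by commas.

E, D, A, C, B

Adjusting effective dates: A relates back to 30 September 2017 (work commenced); D's effective date is 14 September 2017, when work began.
As a real-property tax lien, E is senior to every other lien.
Remaining liens by effective date: D (14 September 2017), A (30 September 2017), B (27 March 2019), C (1 September 2019).
B is senior to C before the subordination, so the two trade places.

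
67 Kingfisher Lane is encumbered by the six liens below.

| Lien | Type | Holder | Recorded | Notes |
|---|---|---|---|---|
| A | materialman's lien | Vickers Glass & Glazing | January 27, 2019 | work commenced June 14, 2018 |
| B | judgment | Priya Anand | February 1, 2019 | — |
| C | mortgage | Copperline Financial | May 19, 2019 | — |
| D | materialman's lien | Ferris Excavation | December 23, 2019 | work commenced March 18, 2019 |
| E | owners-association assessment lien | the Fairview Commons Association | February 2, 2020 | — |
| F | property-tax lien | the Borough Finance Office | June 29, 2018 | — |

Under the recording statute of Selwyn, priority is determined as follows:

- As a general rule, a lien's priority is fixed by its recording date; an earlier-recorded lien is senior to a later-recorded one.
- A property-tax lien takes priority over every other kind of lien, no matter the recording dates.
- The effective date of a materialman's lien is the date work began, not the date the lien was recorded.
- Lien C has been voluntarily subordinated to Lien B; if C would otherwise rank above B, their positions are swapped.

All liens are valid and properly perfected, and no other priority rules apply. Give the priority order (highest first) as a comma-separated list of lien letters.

F, A, B, D, C, E

First, effective dates: A's effective date is June 14, 2018, when work began; D's effective date is March 18, 2019, when work began.
F is a property-tax lien and takes priority over every other lien.
Among the remaining liens, by effective date: A (June 14, 2018), B (February 1, 2019), D (March 18, 2019), C (May 19, 2019), E (February 2, 2020).
Since C is not senior to B, the subordination leaves the order unchanged.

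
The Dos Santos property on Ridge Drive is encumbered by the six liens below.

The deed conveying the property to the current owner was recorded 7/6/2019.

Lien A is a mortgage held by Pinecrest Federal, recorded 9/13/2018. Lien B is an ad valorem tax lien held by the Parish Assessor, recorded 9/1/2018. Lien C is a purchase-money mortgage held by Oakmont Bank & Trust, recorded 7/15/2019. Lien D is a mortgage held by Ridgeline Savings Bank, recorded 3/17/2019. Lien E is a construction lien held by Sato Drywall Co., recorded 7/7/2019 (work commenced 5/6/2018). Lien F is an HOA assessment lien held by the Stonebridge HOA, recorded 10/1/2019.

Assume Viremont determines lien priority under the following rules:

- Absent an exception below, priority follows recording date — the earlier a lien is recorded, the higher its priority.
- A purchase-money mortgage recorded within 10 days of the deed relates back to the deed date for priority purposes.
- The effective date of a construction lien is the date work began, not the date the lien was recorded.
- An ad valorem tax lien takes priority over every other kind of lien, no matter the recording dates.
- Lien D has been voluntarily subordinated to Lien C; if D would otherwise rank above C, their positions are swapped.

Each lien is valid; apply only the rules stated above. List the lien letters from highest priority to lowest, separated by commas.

Effective dates after the stated exceptions: C relates back to the deed date 7/6/2019; E relates back to 5/6/2018 (work commenced).
As an ad valorem tax lien, B is senior to every other lien.
Remaining liens by effective date: E (5/6/2018), A (9/13/2018), D (3/17/2019), C (7/6/2019), F (10/1/2019).
Because D would otherwise rank above C, the subordination swaps them.

B, E, A, C, D, F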